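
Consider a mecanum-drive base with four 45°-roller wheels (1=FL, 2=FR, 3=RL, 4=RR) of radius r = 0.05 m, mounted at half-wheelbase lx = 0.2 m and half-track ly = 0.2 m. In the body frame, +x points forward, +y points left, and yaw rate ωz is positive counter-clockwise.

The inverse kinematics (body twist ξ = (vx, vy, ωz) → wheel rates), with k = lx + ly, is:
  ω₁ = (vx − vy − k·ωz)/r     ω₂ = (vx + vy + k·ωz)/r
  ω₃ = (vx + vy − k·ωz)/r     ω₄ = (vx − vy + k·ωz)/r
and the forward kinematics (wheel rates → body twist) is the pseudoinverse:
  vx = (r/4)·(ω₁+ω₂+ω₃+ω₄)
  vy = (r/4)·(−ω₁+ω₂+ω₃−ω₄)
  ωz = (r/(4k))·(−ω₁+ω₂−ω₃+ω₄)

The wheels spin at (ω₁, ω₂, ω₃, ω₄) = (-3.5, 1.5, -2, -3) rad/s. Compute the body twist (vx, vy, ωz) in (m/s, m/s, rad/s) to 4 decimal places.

k = lx + ly = 0.2 + 0.2 = 0.4000
ω₁+ω₂+ω₃+ω₄ = -7.0000  →  vx = (0.05/4)·-7.0000 = -0.0875
−ω₁+ω₂+ω₃−ω₄ = 6.0000  →  vy = (0.05/4)·6.0000 = 0.0750
−ω₁+ω₂−ω₃+ω₄ = 4.0000  →  ωz = (0.05/1.6000)·4.0000 = 0.1250

(-0.0875, 0.0750, 0.1250)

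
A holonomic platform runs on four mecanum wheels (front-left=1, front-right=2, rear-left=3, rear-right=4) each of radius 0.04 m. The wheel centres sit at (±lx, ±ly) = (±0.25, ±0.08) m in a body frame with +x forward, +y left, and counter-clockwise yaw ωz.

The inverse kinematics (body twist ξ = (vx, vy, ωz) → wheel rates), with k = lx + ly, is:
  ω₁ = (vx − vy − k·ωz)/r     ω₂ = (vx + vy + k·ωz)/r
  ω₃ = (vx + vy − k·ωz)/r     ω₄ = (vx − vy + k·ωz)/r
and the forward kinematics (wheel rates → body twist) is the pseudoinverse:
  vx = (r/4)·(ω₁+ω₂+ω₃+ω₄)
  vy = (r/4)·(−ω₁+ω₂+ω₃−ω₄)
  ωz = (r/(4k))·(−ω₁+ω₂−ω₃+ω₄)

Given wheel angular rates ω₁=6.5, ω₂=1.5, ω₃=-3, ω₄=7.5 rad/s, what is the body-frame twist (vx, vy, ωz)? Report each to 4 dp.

k = lx + ly = 0.25 + 0.08 = 0.3300
ω₁+ω₂+ω₃+ω₄ = 12.5000  →  vx = (0.04/4)·12.5000 = 0.1250
−ω₁+ω₂+ω₃−ω₄ = -15.5000  →  vy = (0.04/4)·-15.5000 = -0.1550
−ω₁+ω₂−ω₃+ω₄ = 5.5000  →  ωz = (0.04/1.3200)·5.5000 = 0.1667

(0.1250, -0.1550, 0.1667)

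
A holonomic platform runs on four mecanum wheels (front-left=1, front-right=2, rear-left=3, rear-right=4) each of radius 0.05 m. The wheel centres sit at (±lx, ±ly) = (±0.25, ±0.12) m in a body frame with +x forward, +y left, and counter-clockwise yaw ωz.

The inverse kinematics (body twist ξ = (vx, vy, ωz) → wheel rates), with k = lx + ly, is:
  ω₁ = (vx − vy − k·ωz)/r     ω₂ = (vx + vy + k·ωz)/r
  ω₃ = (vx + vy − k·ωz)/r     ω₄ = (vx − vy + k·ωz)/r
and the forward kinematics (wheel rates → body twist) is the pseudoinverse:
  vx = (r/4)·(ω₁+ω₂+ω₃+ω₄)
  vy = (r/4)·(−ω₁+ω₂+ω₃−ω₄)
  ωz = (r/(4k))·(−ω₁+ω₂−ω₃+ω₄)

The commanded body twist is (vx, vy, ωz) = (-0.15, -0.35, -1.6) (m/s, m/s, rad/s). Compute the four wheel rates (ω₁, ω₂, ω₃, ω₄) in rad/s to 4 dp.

(15.8400, -21.8400, 1.8400, -7.8400)

k = lx + ly = 0.25 + 0.12 = 0.3700;  k·ωz = 0.3700·-1.6 = -0.5920
ω₁ (FL) = (vx − vy − k·ωz)/r = 0.7920/0.05 = 15.8400
ω₂ (FR) = (vx + vy + k·ωz)/r = -1.0920/0.05 = -21.8400
ω₃ (RL) = (vx + vy − k·ωz)/r = 0.0920/0.05 = 1.8400
ω₄ (RR) = (vx − vy + k·ωz)/r = -0.3920/0.05 = -7.8400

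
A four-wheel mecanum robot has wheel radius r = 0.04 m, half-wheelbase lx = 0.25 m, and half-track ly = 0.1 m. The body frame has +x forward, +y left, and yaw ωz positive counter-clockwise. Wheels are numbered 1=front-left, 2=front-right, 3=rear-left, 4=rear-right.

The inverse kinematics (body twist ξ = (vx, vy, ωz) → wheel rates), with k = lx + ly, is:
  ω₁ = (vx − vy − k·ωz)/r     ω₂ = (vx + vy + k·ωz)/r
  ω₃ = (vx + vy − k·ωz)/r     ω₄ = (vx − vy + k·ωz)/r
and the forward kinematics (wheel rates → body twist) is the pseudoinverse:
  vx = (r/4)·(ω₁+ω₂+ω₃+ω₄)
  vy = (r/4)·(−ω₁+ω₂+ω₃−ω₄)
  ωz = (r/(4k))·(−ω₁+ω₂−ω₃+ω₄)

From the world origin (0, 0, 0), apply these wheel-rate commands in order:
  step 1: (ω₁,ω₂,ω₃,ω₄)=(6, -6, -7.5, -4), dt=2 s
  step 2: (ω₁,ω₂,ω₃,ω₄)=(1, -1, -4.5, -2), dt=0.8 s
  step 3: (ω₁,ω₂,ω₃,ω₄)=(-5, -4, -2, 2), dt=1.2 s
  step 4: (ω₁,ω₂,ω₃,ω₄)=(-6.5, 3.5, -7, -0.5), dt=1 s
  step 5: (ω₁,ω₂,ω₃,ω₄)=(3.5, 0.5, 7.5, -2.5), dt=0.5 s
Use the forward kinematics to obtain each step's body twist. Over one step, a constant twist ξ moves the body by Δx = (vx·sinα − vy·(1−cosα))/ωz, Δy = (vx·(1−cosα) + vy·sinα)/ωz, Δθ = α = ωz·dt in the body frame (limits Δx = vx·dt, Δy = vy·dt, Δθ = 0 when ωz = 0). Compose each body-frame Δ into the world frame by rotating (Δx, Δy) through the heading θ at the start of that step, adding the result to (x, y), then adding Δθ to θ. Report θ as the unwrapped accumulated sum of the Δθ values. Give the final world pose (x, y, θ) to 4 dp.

step 1: ξ=(vx,vy,ωz)=(-0.1150, -0.1550, -0.2429), dt=2.0 → body Δ=(-0.2949, -0.2432, -0.4857) → world pose (-0.2949, -0.2432, -0.4857)
step 2: ξ=(vx,vy,ωz)=(-0.0650, -0.0450, 0.0143), dt=0.8 → body Δ=(-0.0518, -0.0363, 0.0114) → world pose (-0.3576, -0.2511, -0.4743)
step 3: ξ=(vx,vy,ωz)=(-0.0900, -0.0300, 0.1429), dt=1.2 → body Δ=(-0.1044, -0.0451, 0.1714) → world pose (-0.4711, -0.2435, -0.3029)
step 4: ξ=(vx,vy,ωz)=(-0.1050, 0.0350, 0.4714), dt=1.0 → body Δ=(-0.1093, 0.0094, 0.4714) → world pose (-0.5725, -0.2019, 0.1686)
step 5: ξ=(vx,vy,ωz)=(0.0900, 0.0700, -0.3714), dt=0.5 → body Δ=(0.0480, 0.0306, -0.1857) → world pose (-0.5304, -0.1637, -0.0171)

(-0.5304, -0.1637, -0.0171)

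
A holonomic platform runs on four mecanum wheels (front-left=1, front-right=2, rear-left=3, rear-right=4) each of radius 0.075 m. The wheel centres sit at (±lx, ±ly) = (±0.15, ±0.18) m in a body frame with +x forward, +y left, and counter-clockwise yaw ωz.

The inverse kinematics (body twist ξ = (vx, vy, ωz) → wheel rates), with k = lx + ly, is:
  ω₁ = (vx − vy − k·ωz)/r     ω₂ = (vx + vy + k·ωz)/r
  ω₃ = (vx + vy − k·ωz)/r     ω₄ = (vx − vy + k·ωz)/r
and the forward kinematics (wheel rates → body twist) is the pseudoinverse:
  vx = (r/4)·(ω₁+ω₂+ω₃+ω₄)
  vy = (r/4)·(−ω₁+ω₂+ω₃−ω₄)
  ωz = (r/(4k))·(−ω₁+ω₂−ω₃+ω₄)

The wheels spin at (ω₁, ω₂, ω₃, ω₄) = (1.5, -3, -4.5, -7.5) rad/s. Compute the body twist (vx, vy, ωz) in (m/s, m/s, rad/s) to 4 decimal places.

k = lx + ly = 0.15 + 0.18 = 0.3300
ω₁+ω₂+ω₃+ω₄ = -13.5000  →  vx = (0.075/4)·-13.5000 = -0.2531
−ω₁+ω₂+ω₃−ω₄ = -1.5000  →  vy = (0.075/4)·-1.5000 = -0.0281
−ω₁+ω₂−ω₃+ω₄ = -7.5000  →  ωz = (0.075/1.3200)·-7.5000 = -0.4261

(-0.2531, -0.0281, -0.4261)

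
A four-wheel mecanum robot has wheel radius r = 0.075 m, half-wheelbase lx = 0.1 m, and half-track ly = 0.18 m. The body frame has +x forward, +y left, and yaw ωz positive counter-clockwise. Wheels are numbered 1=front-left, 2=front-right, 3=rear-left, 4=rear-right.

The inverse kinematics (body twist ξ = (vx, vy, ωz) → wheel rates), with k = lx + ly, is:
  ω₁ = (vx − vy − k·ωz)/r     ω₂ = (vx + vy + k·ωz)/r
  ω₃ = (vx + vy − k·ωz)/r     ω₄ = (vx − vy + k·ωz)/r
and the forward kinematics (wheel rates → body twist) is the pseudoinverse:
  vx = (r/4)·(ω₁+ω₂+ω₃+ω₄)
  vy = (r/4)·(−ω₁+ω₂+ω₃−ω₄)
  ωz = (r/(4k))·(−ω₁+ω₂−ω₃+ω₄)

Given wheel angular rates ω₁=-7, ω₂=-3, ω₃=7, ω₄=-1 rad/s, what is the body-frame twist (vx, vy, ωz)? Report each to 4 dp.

k = lx + ly = 0.1 + 0.18 = 0.2800
ω₁+ω₂+ω₃+ω₄ = -4.0000  →  vx = (0.075/4)·-4.0000 = -0.0750
−ω₁+ω₂+ω₃−ω₄ = 12.0000  →  vy = (0.075/4)·12.0000 = 0.2250
−ω₁+ω₂−ω₃+ω₄ = -4.0000  →  ωz = (0.075/1.1200)·-4.0000 = -0.2679

(-0.0750, 0.2250, -0.2679)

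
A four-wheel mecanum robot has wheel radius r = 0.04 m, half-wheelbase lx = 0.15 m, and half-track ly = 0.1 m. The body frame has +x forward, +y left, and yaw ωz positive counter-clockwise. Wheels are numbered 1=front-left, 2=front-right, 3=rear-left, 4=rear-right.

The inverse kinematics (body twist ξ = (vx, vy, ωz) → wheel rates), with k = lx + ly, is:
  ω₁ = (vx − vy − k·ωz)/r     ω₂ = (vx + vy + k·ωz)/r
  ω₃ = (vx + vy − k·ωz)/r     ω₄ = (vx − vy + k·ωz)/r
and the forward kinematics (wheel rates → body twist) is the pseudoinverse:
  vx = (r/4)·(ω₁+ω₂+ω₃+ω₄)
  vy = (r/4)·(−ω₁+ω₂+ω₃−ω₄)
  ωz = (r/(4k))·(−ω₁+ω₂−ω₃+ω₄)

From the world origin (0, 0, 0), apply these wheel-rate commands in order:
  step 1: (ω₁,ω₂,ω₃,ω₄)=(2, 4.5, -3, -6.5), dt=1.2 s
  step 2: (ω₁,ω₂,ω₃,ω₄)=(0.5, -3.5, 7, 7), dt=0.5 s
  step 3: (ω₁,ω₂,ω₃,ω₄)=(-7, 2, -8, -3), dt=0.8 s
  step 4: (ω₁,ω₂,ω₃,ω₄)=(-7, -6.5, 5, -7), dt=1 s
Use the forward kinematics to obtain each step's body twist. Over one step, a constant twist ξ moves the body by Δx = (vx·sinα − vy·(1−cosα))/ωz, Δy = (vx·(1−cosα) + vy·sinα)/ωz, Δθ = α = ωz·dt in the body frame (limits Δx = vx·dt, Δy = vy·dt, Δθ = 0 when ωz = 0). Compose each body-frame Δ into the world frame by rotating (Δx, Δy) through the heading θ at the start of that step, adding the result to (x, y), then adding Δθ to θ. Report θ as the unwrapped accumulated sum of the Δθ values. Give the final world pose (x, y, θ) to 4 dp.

(-0.2748, 0.1771, -0.1400)

step 1: ξ=(vx,vy,ωz)=(-0.0300, 0.0600, -0.0400), dt=1.2 → body Δ=(-0.0343, 0.0728, -0.0480) → world pose (-0.0343, 0.0728, -0.0480)
step 2: ξ=(vx,vy,ωz)=(0.1100, -0.0400, -0.1600), dt=0.5 → body Δ=(0.0541, -0.0222, -0.0800) → world pose (0.0188, 0.0481, -0.1280)
step 3: ξ=(vx,vy,ωz)=(-0.1600, 0.0400, 0.5600), dt=0.8 → body Δ=(-0.1308, 0.0027, 0.4480) → world pose (-0.1106, 0.0675, 0.3200)
step 4: ξ=(vx,vy,ωz)=(-0.1550, 0.1250, -0.4600), dt=1.0 → body Δ=(-0.1213, 0.1557, -0.4600) → world pose (-0.2748, 0.1771, -0.1400)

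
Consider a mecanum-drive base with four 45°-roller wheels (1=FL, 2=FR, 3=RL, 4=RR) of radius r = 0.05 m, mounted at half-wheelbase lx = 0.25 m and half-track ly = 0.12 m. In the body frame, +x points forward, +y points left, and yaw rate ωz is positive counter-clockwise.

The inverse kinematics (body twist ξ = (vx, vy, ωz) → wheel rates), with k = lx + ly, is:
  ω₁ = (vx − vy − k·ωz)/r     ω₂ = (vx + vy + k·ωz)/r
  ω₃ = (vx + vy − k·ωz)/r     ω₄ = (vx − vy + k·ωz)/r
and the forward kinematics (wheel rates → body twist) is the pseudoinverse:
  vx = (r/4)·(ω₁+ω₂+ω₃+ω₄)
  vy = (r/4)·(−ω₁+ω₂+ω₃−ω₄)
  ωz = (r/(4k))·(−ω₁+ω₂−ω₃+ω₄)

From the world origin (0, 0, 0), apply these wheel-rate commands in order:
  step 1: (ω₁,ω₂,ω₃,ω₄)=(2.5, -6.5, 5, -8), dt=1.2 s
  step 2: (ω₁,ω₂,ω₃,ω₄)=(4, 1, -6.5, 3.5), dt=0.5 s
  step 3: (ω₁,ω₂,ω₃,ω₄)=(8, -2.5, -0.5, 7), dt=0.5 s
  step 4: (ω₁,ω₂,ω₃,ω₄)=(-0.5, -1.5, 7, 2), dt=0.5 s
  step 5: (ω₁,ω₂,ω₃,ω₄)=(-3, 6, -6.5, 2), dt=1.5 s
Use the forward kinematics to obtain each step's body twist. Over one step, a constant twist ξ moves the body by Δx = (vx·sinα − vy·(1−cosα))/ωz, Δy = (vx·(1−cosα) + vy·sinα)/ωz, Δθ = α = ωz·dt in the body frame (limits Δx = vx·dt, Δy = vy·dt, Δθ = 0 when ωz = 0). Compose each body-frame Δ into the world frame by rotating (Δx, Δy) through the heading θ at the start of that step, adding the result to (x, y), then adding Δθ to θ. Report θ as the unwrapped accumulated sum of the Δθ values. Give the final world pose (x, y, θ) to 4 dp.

step 1: ξ=(vx,vy,ωz)=(-0.0875, 0.0500, -0.7432), dt=1.2 → body Δ=(-0.0666, 0.0962, -0.8919) → world pose (-0.0666, 0.0962, -0.8919)
step 2: ξ=(vx,vy,ωz)=(0.0250, -0.1625, 0.2365), dt=0.5 → body Δ=(0.0173, -0.0803, 0.1182) → world pose (-0.1183, 0.0323, -0.7736)
step 3: ξ=(vx,vy,ωz)=(0.1500, -0.2250, -0.1014), dt=0.5 → body Δ=(0.0721, -0.1144, -0.0507) → world pose (-0.1466, -0.0999, -0.8243)
step 4: ξ=(vx,vy,ωz)=(0.0875, 0.0500, -0.2027), dt=0.5 → body Δ=(0.0449, 0.0227, -0.1014) → world pose (-0.0994, -0.1175, -0.9257)
step 5: ξ=(vx,vy,ωz)=(-0.0187, 0.0063, 0.5912), dt=1.5 → body Δ=(-0.0285, -0.0035, 0.8868) → world pose (-0.1193, -0.0968, -0.0389)

(-0.1193, -0.0968, -0.0389)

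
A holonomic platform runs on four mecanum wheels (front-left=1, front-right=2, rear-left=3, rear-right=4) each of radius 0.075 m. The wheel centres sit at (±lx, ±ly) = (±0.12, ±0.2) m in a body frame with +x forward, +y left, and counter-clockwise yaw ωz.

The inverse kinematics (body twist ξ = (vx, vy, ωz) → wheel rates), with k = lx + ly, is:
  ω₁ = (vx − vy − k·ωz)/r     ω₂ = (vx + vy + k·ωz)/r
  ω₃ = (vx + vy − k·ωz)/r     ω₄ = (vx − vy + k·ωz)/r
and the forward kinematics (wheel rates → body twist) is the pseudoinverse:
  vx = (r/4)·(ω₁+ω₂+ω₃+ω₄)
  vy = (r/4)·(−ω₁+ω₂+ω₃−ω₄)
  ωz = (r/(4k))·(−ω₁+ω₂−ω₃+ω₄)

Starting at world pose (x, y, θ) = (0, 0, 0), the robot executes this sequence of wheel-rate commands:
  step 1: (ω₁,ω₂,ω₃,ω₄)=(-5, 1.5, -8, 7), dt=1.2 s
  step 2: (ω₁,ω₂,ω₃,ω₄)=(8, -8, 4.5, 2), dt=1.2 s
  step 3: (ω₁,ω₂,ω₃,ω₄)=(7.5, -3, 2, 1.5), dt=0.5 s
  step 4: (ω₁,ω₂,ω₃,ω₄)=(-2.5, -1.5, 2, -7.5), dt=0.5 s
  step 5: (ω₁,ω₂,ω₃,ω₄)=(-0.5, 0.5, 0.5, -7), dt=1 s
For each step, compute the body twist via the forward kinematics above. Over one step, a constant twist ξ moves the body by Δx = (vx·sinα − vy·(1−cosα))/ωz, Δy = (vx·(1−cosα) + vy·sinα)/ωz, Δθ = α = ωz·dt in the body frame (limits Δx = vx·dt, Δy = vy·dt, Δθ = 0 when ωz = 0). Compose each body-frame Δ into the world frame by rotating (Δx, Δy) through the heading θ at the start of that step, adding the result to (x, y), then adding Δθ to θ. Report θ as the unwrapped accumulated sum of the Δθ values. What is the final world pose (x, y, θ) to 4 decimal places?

step 1: ξ=(vx,vy,ωz)=(-0.0844, -0.1594, 1.2598), dt=1.2 → body Δ=(0.0522, -0.1893, 1.5117) → world pose (0.0522, -0.1893, 1.5117)
step 2: ξ=(vx,vy,ωz)=(0.1219, -0.2531, -1.0840), dt=1.2 → body Δ=(-0.0629, -0.3075, -1.3008) → world pose (0.3554, -0.2702, 0.2109)
step 3: ξ=(vx,vy,ωz)=(0.1500, -0.1875, -0.6445), dt=0.5 → body Δ=(0.0587, -0.1041, -0.3223) → world pose (0.4347, -0.3597, -0.1113)
step 4: ξ=(vx,vy,ωz)=(-0.1781, 0.1969, -0.4980), dt=0.5 → body Δ=(-0.0760, 0.1085, -0.2490) → world pose (0.3712, -0.2435, -0.3604)
step 5: ξ=(vx,vy,ωz)=(-0.1219, 0.1594, -0.3809), dt=1.0 → body Δ=(-0.0890, 0.1785, -0.3809) → world pose (0.3509, -0.0451, -0.7412)

(0.3509, -0.0451, -0.7412)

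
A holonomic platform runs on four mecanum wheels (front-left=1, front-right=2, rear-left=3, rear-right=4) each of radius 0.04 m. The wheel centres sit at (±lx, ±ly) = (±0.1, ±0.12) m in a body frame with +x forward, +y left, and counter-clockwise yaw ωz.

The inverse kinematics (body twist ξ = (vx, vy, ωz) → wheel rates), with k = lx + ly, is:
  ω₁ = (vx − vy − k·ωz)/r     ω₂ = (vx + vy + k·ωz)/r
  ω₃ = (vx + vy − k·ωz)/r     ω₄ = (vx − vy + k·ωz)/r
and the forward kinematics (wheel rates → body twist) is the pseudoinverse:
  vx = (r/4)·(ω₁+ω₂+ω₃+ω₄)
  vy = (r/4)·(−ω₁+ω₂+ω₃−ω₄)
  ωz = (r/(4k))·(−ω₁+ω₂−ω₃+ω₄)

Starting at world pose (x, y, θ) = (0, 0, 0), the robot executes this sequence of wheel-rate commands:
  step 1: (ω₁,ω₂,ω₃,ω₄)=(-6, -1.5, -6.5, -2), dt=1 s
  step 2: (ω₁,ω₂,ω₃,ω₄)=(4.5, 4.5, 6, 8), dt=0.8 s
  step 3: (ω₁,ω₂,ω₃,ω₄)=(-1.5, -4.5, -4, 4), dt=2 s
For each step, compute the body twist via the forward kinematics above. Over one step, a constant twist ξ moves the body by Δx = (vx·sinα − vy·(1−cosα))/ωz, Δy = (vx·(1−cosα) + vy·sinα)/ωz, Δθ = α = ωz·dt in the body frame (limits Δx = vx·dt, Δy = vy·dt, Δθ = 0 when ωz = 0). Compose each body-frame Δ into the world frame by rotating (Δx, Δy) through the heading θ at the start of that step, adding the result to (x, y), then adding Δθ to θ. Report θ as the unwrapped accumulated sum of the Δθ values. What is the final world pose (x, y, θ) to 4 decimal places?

(0.0691, -0.2104, 0.9364)

step 1: ξ=(vx,vy,ωz)=(-0.1600, 0.0000, 0.4091), dt=1.0 → body Δ=(-0.1556, -0.0323, 0.4091) → world pose (-0.1556, -0.0323, 0.4091)
step 2: ξ=(vx,vy,ωz)=(0.2300, -0.0200, 0.0909), dt=0.8 → body Δ=(0.1844, -0.0093, 0.0727) → world pose (0.0173, 0.0326, 0.4818)
step 3: ξ=(vx,vy,ωz)=(-0.0600, -0.1100, 0.2273), dt=2.0 → body Δ=(-0.0668, -0.2393, 0.4545) → world pose (0.0691, -0.2104, 0.9364)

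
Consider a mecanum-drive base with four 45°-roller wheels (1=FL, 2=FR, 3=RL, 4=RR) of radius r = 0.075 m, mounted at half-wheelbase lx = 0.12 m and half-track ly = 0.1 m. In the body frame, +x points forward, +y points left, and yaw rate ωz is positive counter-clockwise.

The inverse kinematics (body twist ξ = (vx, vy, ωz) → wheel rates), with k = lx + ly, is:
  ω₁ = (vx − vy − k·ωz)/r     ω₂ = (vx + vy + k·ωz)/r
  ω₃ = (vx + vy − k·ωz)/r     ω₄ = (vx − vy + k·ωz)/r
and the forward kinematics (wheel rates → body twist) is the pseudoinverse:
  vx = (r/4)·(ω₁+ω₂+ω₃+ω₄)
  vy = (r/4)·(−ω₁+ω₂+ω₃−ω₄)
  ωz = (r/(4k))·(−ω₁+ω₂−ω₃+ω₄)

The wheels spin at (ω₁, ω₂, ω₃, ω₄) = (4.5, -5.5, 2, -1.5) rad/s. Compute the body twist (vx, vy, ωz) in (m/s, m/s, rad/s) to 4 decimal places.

(-0.0094, -0.1219, -1.1506)

k = lx + ly = 0.12 + 0.1 = 0.2200
ω₁+ω₂+ω₃+ω₄ = -0.5000  →  vx = (0.075/4)·-0.5000 = -0.0094
−ω₁+ω₂+ω₃−ω₄ = -6.5000  →  vy = (0.075/4)·-6.5000 = -0.1219
−ω₁+ω₂−ω₃+ω₄ = -13.5000  →  ωz = (0.075/0.8800)·-13.5000 = -1.1506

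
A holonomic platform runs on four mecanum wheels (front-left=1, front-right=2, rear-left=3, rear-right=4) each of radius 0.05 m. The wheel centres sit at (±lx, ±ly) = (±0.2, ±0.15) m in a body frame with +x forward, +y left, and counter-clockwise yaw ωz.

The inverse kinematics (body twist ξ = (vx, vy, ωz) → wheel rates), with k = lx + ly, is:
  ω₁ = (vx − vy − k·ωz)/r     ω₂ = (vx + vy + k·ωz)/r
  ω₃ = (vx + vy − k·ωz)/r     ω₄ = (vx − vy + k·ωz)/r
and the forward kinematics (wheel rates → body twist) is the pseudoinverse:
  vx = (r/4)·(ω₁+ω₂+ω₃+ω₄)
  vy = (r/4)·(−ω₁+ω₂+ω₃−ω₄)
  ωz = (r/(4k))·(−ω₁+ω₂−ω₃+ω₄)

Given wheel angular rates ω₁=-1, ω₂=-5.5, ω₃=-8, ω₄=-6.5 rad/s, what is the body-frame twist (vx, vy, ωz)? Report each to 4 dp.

k = lx + ly = 0.2 + 0.15 = 0.3500
ω₁+ω₂+ω₃+ω₄ = -21.0000  →  vx = (0.05/4)·-21.0000 = -0.2625
−ω₁+ω₂+ω₃−ω₄ = -6.0000  →  vy = (0.05/4)·-6.0000 = -0.0750
−ω₁+ω₂−ω₃+ω₄ = -3.0000  →  ωz = (0.05/1.4000)·-3.0000 = -0.1071

(-0.2625, -0.0750, -0.1071)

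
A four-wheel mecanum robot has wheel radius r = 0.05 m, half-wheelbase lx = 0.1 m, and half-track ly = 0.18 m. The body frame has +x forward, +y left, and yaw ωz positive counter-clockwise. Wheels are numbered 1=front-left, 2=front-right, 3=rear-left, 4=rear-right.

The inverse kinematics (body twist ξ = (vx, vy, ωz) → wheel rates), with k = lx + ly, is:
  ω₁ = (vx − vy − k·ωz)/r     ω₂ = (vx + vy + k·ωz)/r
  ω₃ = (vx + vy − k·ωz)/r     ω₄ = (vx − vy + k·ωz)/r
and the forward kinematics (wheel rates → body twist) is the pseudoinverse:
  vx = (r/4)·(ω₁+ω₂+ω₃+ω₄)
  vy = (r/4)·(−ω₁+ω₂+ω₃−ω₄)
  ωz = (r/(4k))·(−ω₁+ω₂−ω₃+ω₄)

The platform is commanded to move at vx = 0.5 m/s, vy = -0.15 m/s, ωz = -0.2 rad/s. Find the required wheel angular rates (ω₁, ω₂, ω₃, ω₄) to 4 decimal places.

k = lx + ly = 0.1 + 0.18 = 0.2800;  k·ωz = 0.2800·-0.2 = -0.0560
ω₁ (FL) = (vx − vy − k·ωz)/r = 0.7060/0.05 = 14.1200
ω₂ (FR) = (vx + vy + k·ωz)/r = 0.2940/0.05 = 5.8800
ω₃ (RL) = (vx + vy − k·ωz)/r = 0.4060/0.05 = 8.1200
ω₄ (RR) = (vx − vy + k·ωz)/r = 0.5940/0.05 = 11.8800

(14.1200, 5.8800, 8.1200, 11.8800)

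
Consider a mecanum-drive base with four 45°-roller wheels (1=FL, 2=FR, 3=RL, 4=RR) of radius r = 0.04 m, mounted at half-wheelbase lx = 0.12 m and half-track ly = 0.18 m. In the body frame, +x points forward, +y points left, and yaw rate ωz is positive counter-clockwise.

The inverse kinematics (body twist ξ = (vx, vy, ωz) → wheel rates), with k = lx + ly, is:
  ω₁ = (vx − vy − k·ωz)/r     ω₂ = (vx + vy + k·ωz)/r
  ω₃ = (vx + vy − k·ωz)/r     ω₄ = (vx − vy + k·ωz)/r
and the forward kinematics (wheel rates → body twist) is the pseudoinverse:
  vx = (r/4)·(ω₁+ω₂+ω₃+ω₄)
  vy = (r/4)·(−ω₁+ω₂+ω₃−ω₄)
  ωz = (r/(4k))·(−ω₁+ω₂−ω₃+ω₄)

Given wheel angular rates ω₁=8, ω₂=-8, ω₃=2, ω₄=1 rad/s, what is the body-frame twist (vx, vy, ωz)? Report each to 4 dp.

k = lx + ly = 0.12 + 0.18 = 0.3000
ω₁+ω₂+ω₃+ω₄ = 3.0000  →  vx = (0.04/4)·3.0000 = 0.0300
−ω₁+ω₂+ω₃−ω₄ = -15.0000  →  vy = (0.04/4)·-15.0000 = -0.1500
−ω₁+ω₂−ω₃+ω₄ = -17.0000  →  ωz = (0.04/1.2000)·-17.0000 = -0.5667

(0.0300, -0.1500, -0.5667)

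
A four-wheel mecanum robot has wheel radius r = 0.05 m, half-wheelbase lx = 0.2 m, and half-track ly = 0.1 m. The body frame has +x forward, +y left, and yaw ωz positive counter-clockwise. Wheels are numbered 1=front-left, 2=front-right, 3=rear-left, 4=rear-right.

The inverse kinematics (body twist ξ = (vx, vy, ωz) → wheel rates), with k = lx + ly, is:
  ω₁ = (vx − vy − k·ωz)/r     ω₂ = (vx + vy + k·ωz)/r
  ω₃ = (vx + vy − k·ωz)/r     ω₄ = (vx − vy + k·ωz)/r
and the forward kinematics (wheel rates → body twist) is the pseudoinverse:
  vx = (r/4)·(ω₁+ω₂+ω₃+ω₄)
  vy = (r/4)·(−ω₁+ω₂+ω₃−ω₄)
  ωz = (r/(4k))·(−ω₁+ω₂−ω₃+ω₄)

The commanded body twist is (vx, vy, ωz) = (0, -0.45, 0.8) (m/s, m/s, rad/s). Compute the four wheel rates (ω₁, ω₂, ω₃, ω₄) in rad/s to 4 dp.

(4.2000, -4.2000, -13.8000, 13.8000)

k = lx + ly = 0.2 + 0.1 = 0.3000;  k·ωz = 0.3000·0.8 = 0.2400
ω₁ (FL) = (vx − vy − k·ωz)/r = 0.2100/0.05 = 4.2000
ω₂ (FR) = (vx + vy + k·ωz)/r = -0.2100/0.05 = -4.2000
ω₃ (RL) = (vx + vy − k·ωz)/r = -0.6900/0.05 = -13.8000
ω₄ (RR) = (vx − vy + k·ωz)/r = 0.6900/0.05 = 13.8000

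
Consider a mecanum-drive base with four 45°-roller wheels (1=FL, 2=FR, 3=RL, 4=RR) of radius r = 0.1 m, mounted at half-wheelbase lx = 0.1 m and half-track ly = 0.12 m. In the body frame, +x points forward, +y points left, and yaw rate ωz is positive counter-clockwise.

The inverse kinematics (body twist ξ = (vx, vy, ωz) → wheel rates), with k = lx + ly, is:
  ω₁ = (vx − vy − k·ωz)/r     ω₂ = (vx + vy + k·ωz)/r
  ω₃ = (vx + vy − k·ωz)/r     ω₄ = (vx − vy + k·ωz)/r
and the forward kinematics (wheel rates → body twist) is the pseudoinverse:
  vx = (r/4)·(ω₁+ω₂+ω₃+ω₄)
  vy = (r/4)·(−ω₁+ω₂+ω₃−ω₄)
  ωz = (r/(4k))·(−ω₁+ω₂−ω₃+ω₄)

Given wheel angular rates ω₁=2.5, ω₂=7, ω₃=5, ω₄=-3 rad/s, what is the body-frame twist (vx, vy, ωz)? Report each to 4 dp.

k = lx + ly = 0.1 + 0.12 = 0.2200
ω₁+ω₂+ω₃+ω₄ = 11.5000  →  vx = (0.1/4)·11.5000 = 0.2875
−ω₁+ω₂+ω₃−ω₄ = 12.5000  →  vy = (0.1/4)·12.5000 = 0.3125
−ω₁+ω₂−ω₃+ω₄ = -3.5000  →  ωz = (0.1/0.8800)·-3.5000 = -0.3977

(0.2875, 0.3125, -0.3977)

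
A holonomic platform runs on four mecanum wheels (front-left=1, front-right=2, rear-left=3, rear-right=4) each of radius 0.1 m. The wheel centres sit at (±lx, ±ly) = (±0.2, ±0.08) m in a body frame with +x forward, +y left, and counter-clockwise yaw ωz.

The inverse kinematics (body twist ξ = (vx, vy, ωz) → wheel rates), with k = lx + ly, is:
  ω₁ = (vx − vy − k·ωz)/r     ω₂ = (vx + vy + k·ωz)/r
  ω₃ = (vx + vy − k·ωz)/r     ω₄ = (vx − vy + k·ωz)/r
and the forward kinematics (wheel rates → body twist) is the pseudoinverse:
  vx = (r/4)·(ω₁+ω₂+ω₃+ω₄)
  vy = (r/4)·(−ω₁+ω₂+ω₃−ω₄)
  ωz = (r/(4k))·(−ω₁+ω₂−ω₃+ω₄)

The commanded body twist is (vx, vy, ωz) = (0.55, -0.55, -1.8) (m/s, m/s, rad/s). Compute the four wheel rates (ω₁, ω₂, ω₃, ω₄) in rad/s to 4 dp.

(16.0400, -5.0400, 5.0400, 5.9600)

k = lx + ly = 0.2 + 0.08 = 0.2800;  k·ωz = 0.2800·-1.8 = -0.5040
ω₁ (FL) = (vx − vy − k·ωz)/r = 1.6040/0.1 = 16.0400
ω₂ (FR) = (vx + vy + k·ωz)/r = -0.5040/0.1 = -5.0400
ω₃ (RL) = (vx + vy − k·ωz)/r = 0.5040/0.1 = 5.0400
ω₄ (RR) = (vx − vy + k·ωz)/r = 0.5960/0.1 = 5.9600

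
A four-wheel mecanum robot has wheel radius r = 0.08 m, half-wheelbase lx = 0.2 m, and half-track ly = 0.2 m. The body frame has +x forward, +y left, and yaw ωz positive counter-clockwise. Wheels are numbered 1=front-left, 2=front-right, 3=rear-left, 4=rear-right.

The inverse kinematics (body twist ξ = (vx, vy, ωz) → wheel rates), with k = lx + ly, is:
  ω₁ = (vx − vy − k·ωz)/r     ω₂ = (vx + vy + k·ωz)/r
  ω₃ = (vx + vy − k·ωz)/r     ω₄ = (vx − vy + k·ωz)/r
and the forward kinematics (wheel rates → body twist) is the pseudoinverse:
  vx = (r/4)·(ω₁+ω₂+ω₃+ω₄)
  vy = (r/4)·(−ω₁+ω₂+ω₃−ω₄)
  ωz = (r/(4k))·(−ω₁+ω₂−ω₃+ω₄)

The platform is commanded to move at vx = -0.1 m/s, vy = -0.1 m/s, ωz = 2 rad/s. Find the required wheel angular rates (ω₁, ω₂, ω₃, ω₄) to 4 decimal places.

k = lx + ly = 0.2 + 0.2 = 0.4000;  k·ωz = 0.4000·2 = 0.8000
ω₁ (FL) = (vx − vy − k·ωz)/r = -0.8000/0.08 = -10.0000
ω₂ (FR) = (vx + vy + k·ωz)/r = 0.6000/0.08 = 7.5000
ω₃ (RL) = (vx + vy − k·ωz)/r = -1.0000/0.08 = -12.5000
ω₄ (RR) = (vx − vy + k·ωz)/r = 0.8000/0.08 = 10.0000

(-10.0000, 7.5000, -12.5000, 10.0000)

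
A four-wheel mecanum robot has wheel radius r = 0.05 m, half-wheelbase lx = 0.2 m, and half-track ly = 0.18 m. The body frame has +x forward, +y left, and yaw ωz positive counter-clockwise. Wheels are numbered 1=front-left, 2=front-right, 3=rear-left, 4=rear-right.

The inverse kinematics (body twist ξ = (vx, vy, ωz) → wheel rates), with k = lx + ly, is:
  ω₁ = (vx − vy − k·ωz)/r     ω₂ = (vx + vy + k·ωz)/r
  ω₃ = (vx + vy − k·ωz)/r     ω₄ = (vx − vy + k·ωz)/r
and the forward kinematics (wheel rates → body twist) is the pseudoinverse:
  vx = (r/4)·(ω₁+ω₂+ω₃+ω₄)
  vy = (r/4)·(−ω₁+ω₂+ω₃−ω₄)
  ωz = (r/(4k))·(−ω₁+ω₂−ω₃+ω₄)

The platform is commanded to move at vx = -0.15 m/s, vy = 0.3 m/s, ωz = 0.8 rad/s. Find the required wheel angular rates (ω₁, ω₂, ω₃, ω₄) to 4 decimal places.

k = lx + ly = 0.2 + 0.18 = 0.3800;  k·ωz = 0.3800·0.8 = 0.3040
ω₁ (FL) = (vx − vy − k·ωz)/r = -0.7540/0.05 = -15.0800
ω₂ (FR) = (vx + vy + k·ωz)/r = 0.4540/0.05 = 9.0800
ω₃ (RL) = (vx + vy − k·ωz)/r = -0.1540/0.05 = -3.0800
ω₄ (RR) = (vx − vy + k·ωz)/r = -0.1460/0.05 = -2.9200

(-15.0800, 9.0800, -3.0800, -2.9200)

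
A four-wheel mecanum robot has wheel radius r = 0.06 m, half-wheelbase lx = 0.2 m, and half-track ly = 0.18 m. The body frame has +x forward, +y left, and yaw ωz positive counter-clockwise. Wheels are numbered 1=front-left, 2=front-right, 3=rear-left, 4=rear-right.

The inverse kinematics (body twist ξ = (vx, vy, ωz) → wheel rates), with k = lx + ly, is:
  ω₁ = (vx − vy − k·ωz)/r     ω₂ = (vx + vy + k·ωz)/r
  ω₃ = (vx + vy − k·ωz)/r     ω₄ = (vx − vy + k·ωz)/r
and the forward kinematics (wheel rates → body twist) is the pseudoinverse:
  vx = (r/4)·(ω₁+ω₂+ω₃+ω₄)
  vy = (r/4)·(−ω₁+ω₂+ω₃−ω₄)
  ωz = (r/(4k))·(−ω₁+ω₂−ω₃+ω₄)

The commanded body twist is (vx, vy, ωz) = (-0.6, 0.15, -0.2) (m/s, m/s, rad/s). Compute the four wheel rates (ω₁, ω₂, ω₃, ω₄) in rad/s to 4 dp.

k = lx + ly = 0.2 + 0.18 = 0.3800;  k·ωz = 0.3800·-0.2 = -0.0760
ω₁ (FL) = (vx − vy − k·ωz)/r = -0.6740/0.06 = -11.2333
ω₂ (FR) = (vx + vy + k·ωz)/r = -0.5260/0.06 = -8.7667
ω₃ (RL) = (vx + vy − k·ωz)/r = -0.3740/0.06 = -6.2333
ω₄ (RR) = (vx − vy + k·ωz)/r = -0.8260/0.06 = -13.7667

(-11.2333, -8.7667, -6.2333, -13.7667)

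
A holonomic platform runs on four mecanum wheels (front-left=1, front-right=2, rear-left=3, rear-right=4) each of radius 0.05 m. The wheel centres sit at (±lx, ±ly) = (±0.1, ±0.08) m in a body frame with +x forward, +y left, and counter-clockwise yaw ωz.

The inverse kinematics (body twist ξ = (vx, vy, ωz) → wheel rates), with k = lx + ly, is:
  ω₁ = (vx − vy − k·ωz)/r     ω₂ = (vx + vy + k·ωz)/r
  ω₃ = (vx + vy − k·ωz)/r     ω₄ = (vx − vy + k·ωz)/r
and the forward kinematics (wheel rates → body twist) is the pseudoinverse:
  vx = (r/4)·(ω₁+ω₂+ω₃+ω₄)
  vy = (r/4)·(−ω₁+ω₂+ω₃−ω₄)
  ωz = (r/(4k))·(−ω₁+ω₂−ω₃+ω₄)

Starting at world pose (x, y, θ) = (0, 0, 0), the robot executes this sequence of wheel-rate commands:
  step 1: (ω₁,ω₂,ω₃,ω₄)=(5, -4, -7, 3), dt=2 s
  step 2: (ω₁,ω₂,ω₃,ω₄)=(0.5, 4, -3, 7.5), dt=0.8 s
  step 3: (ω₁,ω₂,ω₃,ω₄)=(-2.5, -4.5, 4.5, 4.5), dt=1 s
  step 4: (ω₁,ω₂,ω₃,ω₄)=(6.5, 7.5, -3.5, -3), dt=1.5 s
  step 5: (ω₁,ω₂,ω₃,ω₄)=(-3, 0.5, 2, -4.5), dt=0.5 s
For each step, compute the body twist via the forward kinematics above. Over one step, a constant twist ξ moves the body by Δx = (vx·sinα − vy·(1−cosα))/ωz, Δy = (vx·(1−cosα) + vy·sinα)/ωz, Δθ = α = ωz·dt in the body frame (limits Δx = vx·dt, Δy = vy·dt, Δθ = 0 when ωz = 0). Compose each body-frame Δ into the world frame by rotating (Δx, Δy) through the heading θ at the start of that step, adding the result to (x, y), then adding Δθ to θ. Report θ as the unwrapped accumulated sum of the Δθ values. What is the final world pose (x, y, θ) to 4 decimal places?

(0.1205, -0.3634, 0.8299)

step 1: ξ=(vx,vy,ωz)=(-0.0375, -0.2375, 0.0694), dt=2.0 → body Δ=(-0.0418, -0.4787, 0.1389) → world pose (-0.0418, -0.4787, 0.1389)
step 2: ξ=(vx,vy,ωz)=(0.1125, -0.0875, 0.9722), dt=0.8 → body Δ=(0.1071, -0.0299, 0.7778) → world pose (0.0684, -0.4934, 0.9167)
step 3: ξ=(vx,vy,ωz)=(0.0250, -0.0250, -0.1389), dt=1.0 → body Δ=(0.0232, -0.0267, -0.1389) → world pose (0.1036, -0.4913, 0.7778)
step 4: ξ=(vx,vy,ωz)=(0.0938, 0.0062, 0.1042), dt=1.5 → body Δ=(0.1393, 0.0203, 0.1563) → world pose (0.1886, -0.3790, 0.9340)
step 5: ξ=(vx,vy,ωz)=(-0.0625, 0.1250, -0.2083), dt=0.5 → body Δ=(-0.0279, 0.0640, -0.1042) → world pose (0.1205, -0.3634, 0.8299)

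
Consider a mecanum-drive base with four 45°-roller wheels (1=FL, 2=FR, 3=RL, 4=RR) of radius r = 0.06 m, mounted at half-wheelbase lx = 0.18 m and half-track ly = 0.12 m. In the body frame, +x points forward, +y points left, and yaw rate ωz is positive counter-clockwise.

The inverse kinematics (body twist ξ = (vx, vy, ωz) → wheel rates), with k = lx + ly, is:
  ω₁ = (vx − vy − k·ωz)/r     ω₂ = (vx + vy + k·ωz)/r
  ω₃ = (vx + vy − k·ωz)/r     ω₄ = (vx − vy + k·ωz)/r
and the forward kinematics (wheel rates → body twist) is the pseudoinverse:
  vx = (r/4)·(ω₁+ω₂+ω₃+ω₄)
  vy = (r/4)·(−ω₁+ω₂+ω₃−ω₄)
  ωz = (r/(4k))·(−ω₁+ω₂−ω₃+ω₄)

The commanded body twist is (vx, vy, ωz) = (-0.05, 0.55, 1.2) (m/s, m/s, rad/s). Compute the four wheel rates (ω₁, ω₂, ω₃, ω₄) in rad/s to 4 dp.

(-16.0000, 14.3333, 2.3333, -4.0000)

k = lx + ly = 0.18 + 0.12 = 0.3000;  k·ωz = 0.3000·1.2 = 0.3600
ω₁ (FL) = (vx − vy − k·ωz)/r = -0.9600/0.06 = -16.0000
ω₂ (FR) = (vx + vy + k·ωz)/r = 0.8600/0.06 = 14.3333
ω₃ (RL) = (vx + vy − k·ωz)/r = 0.1400/0.06 = 2.3333
ω₄ (RR) = (vx − vy + k·ωz)/r = -0.2400/0.06 = -4.0000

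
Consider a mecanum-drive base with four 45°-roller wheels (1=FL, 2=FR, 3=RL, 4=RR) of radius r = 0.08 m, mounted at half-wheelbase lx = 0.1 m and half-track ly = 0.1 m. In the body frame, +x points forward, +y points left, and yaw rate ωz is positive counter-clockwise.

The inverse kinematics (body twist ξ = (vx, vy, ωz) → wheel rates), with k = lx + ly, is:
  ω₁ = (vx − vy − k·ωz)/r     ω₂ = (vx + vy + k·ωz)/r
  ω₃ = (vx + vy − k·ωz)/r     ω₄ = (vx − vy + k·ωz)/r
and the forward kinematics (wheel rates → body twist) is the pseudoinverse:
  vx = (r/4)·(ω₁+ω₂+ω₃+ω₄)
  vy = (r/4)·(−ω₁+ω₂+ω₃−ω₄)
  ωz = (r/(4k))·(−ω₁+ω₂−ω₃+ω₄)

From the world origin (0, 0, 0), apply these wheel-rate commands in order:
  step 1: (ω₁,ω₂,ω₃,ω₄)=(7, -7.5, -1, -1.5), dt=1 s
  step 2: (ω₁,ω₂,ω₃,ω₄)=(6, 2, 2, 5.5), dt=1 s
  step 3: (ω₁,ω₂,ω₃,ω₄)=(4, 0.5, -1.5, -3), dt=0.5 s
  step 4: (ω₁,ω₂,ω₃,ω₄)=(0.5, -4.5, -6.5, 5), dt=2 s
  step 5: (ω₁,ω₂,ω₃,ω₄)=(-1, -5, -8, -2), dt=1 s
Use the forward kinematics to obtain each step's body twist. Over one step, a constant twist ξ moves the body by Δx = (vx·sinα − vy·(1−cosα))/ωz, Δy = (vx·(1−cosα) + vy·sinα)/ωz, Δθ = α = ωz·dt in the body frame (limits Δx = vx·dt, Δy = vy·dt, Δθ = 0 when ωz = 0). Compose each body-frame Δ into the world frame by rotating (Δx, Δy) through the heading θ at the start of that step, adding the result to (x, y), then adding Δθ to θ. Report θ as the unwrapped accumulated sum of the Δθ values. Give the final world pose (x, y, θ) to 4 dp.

(-1.3854, -0.5870, -0.3000)

step 1: ξ=(vx,vy,ωz)=(-0.0600, -0.2800, -1.5000), dt=1.0 → body Δ=(-0.2134, -0.1490, -1.5000) → world pose (-0.2134, -0.1490, -1.5000)
step 2: ξ=(vx,vy,ωz)=(0.3100, -0.1500, -0.0500), dt=1.0 → body Δ=(0.3061, -0.1577, -0.0500) → world pose (-0.3490, -0.4655, -1.5500)
step 3: ξ=(vx,vy,ωz)=(0.0000, -0.0400, -0.5000), dt=0.5 → body Δ=(-0.0025, -0.0198, -0.2500) → world pose (-0.3688, -0.4635, -1.8000)
step 4: ξ=(vx,vy,ωz)=(-0.1100, -0.3300, 0.6500), dt=2.0 → body Δ=(0.2088, -0.6132, 1.3000) → world pose (-1.0134, -0.5275, -0.5000)
step 5: ξ=(vx,vy,ωz)=(-0.3200, -0.2000, 0.2000), dt=1.0 → body Δ=(-0.2979, -0.2306, 0.2000) → world pose (-1.3854, -0.5870, -0.3000)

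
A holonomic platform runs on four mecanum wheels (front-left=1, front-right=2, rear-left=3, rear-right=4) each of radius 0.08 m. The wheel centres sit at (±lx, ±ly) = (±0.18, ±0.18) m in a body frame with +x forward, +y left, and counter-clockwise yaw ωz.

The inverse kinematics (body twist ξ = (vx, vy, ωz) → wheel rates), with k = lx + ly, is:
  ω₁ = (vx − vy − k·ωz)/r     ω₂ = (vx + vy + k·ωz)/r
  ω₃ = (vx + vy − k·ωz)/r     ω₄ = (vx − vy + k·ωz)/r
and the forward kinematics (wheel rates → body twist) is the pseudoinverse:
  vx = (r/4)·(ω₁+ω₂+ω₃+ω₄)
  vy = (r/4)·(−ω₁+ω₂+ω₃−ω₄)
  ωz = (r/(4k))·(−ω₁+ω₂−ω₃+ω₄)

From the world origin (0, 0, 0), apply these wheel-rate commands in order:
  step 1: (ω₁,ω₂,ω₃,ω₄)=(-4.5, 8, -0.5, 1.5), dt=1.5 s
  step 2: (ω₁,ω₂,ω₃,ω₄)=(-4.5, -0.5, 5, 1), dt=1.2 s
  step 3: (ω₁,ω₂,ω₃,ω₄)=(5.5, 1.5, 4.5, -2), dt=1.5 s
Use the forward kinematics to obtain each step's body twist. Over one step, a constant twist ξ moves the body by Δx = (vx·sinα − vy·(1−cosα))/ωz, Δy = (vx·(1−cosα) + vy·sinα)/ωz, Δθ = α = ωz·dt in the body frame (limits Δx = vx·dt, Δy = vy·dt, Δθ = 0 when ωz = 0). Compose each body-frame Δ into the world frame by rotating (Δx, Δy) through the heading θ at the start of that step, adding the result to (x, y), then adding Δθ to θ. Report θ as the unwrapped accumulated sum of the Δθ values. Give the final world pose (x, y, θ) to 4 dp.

step 1: ξ=(vx,vy,ωz)=(0.0900, 0.2100, 0.8056), dt=1.5 → body Δ=(-0.0638, 0.3159, 1.2083) → world pose (-0.0638, 0.3159, 1.2083)
step 2: ξ=(vx,vy,ωz)=(0.0200, 0.1600, 0.0000), dt=1.2 → body Δ=(0.0240, 0.1920, 0.0000) → world pose (-0.2348, 0.4064, 1.2083)
step 3: ξ=(vx,vy,ωz)=(0.1900, 0.0500, -0.5833), dt=1.5 → body Δ=(0.2808, -0.0511, -0.8750) → world pose (-0.0874, 0.6508, 0.3333)

(-0.0874, 0.6508, 0.3333)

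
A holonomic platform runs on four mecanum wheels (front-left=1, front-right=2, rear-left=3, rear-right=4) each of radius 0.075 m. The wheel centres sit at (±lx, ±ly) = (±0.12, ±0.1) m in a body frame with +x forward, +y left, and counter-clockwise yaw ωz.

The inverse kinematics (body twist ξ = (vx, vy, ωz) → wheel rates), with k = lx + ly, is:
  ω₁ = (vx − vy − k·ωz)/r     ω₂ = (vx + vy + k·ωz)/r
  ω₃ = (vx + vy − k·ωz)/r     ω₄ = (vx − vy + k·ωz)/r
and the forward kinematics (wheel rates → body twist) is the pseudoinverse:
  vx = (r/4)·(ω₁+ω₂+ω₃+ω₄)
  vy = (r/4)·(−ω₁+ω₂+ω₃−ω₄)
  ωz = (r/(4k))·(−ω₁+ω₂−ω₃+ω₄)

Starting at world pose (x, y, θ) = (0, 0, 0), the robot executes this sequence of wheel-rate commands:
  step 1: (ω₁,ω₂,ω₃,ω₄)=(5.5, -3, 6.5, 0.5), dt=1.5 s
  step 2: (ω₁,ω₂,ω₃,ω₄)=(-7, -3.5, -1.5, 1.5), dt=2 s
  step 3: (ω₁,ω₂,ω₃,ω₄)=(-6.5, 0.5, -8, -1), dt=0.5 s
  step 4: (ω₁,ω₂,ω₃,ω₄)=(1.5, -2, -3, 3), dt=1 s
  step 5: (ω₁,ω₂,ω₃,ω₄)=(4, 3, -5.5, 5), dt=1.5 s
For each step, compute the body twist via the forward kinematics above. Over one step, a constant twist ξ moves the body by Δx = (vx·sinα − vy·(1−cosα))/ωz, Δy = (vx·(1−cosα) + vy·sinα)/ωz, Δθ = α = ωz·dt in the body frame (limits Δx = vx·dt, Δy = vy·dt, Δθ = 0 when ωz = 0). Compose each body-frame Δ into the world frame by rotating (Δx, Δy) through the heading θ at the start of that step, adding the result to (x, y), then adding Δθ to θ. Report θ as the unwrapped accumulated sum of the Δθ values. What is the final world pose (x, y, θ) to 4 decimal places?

(0.1886, -0.1042, 1.2784)

step 1: ξ=(vx,vy,ωz)=(0.1781, -0.0469, -1.2358), dt=1.5 → body Δ=(0.0899, -0.2208, -1.8537) → world pose (0.0899, -0.2208, -1.8537)
step 2: ξ=(vx,vy,ωz)=(-0.1969, 0.0094, 0.5540), dt=2.0 → body Δ=(-0.3274, -0.1816, 1.1080) → world pose (0.0069, 0.1442, -0.7457)
step 3: ξ=(vx,vy,ωz)=(-0.2812, 0.0000, 1.1932), dt=0.5 → body Δ=(-0.1324, -0.0407, 0.5966) → world pose (-0.1180, 0.2042, -0.1491)
step 4: ξ=(vx,vy,ωz)=(-0.0094, -0.1781, 0.2131), dt=1.0 → body Δ=(0.0096, -0.1778, 0.2131) → world pose (-0.1349, 0.0270, 0.0639)
step 5: ξ=(vx,vy,ωz)=(0.1219, -0.2156, 0.8097), dt=1.5 → body Δ=(0.3145, -0.1516, 1.2145) → world pose (0.1886, -0.1042, 1.2784)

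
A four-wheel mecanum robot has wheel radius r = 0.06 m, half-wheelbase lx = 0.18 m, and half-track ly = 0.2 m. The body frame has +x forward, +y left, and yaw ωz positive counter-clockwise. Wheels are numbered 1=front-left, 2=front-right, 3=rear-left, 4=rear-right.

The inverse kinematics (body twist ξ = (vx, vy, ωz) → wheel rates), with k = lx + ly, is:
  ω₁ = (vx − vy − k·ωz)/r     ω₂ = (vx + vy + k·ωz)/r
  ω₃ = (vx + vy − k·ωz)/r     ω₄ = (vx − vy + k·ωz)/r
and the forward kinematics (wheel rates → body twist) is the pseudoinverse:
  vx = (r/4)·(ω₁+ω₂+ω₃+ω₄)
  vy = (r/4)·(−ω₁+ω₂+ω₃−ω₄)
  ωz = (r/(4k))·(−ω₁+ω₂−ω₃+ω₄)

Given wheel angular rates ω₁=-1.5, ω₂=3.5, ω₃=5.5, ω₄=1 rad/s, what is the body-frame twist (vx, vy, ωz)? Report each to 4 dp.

k = lx + ly = 0.18 + 0.2 = 0.3800
ω₁+ω₂+ω₃+ω₄ = 8.5000  →  vx = (0.06/4)·8.5000 = 0.1275
−ω₁+ω₂+ω₃−ω₄ = 9.5000  →  vy = (0.06/4)·9.5000 = 0.1425
−ω₁+ω₂−ω₃+ω₄ = 0.5000  →  ωz = (0.06/1.5200)·0.5000 = 0.0197

(0.1275, 0.1425, 0.0197)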